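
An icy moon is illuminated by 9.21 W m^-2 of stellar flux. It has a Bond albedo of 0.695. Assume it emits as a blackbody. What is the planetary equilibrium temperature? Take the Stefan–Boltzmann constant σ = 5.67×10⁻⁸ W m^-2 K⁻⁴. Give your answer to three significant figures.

59.3 kelvin

The planet absorbs (1−α)S over its disc πR² and re-emits over 4πR², so the mean absorbed flux is (1−0.695)·9.210/4 = 0.7023 W m^-2.
Balancing against σT⁴: T = (0.7023/5.67×10⁻⁸)^(1/4) = 59.32 K.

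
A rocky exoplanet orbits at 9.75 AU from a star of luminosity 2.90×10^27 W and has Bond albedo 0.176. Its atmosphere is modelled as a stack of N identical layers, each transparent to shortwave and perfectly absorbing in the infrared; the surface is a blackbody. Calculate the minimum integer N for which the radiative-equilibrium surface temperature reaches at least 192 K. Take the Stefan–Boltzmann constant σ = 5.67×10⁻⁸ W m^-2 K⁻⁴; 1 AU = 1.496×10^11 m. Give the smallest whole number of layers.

Orbital distance: d = 9.75 AU = 1.459×10^12 m.
Flux at the orbit: S = L/(4πd²) = 2.90×10^27/(4π·(1.46×10^12)²) = 108.5 W m^-2.
OLR = S(1−α)/4 = 22.35 W m^-2; the top layer radiates at T_e = 140.9 K.
Need (N+1)T_e⁴ ≥ T_s⁴, i.e. N+1 ≥ (192/140.9)⁴ = 3.448.
Rounding up, N = 3.

3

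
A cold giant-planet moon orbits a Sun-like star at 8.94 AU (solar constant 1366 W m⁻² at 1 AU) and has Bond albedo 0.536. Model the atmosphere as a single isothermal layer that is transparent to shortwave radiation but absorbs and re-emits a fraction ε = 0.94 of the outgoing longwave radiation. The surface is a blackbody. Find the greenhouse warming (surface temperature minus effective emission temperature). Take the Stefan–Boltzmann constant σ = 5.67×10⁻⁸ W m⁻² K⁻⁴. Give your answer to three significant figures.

13.2 kelvin

By the inverse-square law, S = 1366/8.94² = 17.09 W m⁻².
At the top of the atmosphere, σT_e⁴ = S(1−α)/4 = 1.983 W m⁻², giving T_e = 76.90 K.
The surface balance (absorbed SW + ε·downward IR = σT_s⁴) with T_a⁴ = T_s⁴/2 reduces to T_s = T_e·[2/(2−ε)]^¼ = 90.12 K.
T_s − T_e = 90.12 − 76.90 = 13.23 K.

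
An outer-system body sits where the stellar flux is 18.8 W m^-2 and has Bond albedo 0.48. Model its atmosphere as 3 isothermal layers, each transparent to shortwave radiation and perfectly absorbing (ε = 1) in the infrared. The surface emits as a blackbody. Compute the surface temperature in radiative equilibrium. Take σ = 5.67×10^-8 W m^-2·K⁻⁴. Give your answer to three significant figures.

115 kelvin

The effective emission temperature is T_e = [S(1−α)/(4σ)]^¼ = 81.03 K.
With N = 3 opaque layers, T_s = (N+1)^(1/4)·T_e = 4^(1/4)·81.03 = 114.6 K.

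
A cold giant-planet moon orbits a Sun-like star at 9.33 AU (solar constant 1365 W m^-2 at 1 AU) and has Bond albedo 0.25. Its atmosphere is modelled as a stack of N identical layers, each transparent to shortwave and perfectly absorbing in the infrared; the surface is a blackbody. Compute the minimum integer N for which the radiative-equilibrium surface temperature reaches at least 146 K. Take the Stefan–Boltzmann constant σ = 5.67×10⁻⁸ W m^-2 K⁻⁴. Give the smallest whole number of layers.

8

By the inverse-square law, S = 1365/9.33² = 15.68 W m^-2.
OLR = S(1−α)/4 = 2.940 W m^-2; the top layer radiates at T_e = 84.86 K.
Since T_s⁴ = (N+1)T_e⁴, we need N ≥ (T_s/T_e)⁴ − 1 = 7.762.
Rounding up, N = 8.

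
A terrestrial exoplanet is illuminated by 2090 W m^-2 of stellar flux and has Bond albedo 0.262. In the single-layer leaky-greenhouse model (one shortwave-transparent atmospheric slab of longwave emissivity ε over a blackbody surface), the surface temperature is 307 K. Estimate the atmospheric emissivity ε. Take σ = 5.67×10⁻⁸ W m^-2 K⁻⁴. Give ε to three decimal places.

0.469

TOA balance gives T_e = 287.2 K.
Inverting T_s⁴ = 2T_e⁴/(2−ε): (T_e/T_s)⁴ = 0.7656, so ε = 2(1 − 0.7656) = 0.4688.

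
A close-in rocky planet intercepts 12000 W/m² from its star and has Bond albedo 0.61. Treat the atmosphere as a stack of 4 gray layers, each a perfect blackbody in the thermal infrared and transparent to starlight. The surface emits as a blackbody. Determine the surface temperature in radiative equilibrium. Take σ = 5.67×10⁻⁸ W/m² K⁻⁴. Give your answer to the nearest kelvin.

The effective emission temperature is T_e = [S(1−α)/(4σ)]^¼ = 379.0 K.
For an N-layer opaque stack, T_s⁴ = (N+1)T_e⁴, hence T_s = (5)^(1/4)×379.0 K = 566.8 K.

567 K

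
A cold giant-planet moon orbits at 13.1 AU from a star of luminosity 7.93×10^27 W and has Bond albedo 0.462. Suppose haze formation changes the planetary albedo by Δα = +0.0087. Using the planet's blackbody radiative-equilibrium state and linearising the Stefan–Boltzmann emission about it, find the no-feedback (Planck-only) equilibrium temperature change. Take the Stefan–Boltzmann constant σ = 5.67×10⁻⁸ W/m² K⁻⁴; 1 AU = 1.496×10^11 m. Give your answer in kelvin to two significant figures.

d = 13.1 × 1.496×10^11 m = 1.960×10^12 m.
Flux at the orbit: S = L/(4πd²) = 7.93×10^27/(4π·(1.96×10^12)²) = 164.3 W/m².
Reference equilibrium: T_e = [S(1−α)/(4σ)]^(1/4) = 140.5 K.
The change in absorbed flux is Δ[S(1−α)/4] = −SΔα/4 = -0.3574 W/m².
Planck response: λ_P = 4σT_e³ = 4·5.67×10⁻⁸·(140.5)³ = 0.6291 W/m²/K.
ΔT₀ = ΔF/λ_P = -0.3574/0.6291 = -0.568 K.

-0.57 K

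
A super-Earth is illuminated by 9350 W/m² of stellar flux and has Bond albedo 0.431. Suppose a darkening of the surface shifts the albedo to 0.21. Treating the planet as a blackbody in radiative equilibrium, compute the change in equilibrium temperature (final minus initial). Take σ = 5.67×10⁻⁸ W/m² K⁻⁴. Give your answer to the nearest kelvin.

With α = 0.431, T₁ = 391.4 K.
After:  T₂ = [9350·0.79/(4σ)]^(1/4) = 424.8 K.
Change: 424.8 − 391.4 = 33.46 K.

33 kelvin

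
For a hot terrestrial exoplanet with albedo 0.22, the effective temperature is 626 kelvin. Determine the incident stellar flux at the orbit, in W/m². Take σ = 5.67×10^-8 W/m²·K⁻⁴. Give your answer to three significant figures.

44700 W/m²

Invert the energy balance for S: S = 4σT⁴/(1−α).
σT⁴ = 5.67×10⁻⁸·(626)⁴ = 8707 W/m².
So S = 4×8707/(1−0.22) = 44650 W/m².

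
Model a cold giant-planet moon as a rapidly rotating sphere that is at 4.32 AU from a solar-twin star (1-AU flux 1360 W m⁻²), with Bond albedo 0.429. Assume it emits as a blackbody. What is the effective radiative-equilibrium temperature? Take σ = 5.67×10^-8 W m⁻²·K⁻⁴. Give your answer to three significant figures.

Flux at the orbit: S = 1360/(4.32)² = 72.87 W m⁻².
Absorbed flux (global mean): S(1−α)/4 = 72.87·0.571/4 = 10.40 W m⁻².
In equilibrium σT⁴ equals this, so T = 116.4 K.

116 K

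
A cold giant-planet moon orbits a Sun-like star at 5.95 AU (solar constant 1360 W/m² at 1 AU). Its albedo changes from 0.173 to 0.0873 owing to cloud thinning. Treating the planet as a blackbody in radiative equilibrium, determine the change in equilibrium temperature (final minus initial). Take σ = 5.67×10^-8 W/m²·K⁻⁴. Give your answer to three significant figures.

Flux at the orbit: S = 1360/(5.95)² = 38.42 W/m².
With α = 0.173, T₁ = 108.8 K.
Final:   T₂ = [S(1−0.0873)/(4σ)]^(1/4) = 111.5 K.
ΔT = T₂ − T₁ = 2.715 K.

2.72 K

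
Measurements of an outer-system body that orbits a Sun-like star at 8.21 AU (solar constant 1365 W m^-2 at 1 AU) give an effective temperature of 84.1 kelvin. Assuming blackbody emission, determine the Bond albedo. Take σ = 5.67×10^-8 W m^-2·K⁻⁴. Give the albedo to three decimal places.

Irradiance scales as 1/d², so S = 1365 W m^-2 × (1/8.21)² = 20.25 W m^-2.
From σT⁴ = S(1−α)/4 we invert for α: 1−α = 4σT⁴/S.
4σT⁴ = 4·5.67×10⁻⁸·(84.1)⁴ = 11.35 W m^-2.
1−α = 11.35/20.25 = 0.5602, so α = 0.4398.

0.440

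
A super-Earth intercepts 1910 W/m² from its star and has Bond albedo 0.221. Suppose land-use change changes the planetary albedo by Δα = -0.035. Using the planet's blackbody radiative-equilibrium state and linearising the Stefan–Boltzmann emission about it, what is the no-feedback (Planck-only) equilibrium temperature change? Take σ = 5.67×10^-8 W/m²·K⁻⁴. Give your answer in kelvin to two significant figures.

3.2 kelvin

Unperturbed T_e = [1910·(1−0.221)/(4σ)]^¼ = 284.6 K.
TOA radiative forcing: ΔF = −S·Δα/4 = −1910·(-0.035)/4 = 16.71 W/m².
Planck response: λ_P = 4σT_e³ = 4·5.67×10⁻⁸·(284.6)³ = 5.228 W/m²/K.
So ΔT₀ = 16.71/5.228 = 3.20 K.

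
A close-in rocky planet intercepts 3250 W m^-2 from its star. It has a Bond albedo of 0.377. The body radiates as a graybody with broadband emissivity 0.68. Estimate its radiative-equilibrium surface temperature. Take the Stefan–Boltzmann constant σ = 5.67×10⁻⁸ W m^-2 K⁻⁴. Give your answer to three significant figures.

338 kelvin

The planet absorbs (1−α)S over its disc πR² and re-emits over 4πR², so the mean absorbed flux is (1−0.377)·3250/4 = 506.2 W m^-2.
Equating to εσT⁴ with ε = 0.68: T = (506.2/0.68σ)^(1/4) = 338.5 K.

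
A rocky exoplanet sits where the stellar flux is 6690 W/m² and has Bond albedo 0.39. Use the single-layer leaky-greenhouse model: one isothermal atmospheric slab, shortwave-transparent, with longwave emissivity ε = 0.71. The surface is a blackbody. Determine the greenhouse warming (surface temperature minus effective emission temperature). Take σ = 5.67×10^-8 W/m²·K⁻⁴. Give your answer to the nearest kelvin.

42 kelvin

At the top of the atmosphere, σT_e⁴ = S(1−α)/4 = 1020 W/m², giving T_e = 366.3 K.
The surface balance (absorbed SW + ε·downward IR = σT_s⁴) with T_a⁴ = T_s⁴/2 reduces to T_s = T_e·[2/(2−ε)]^¼ = 408.7 K.
T_s − T_e = 408.7 − 366.3 = 42.43 K.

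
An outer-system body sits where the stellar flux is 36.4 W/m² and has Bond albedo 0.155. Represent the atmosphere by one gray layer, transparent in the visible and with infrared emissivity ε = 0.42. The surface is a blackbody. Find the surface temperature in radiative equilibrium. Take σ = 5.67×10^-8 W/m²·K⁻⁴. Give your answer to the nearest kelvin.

Effective emission temperature (TOA balance): σT_e⁴ = S(1−α)/4 = 7.689 W/m² → T_e = 107.9 K.
For a single slab of emissivity ε, T_s⁴ = 2T_e⁴/(2−ε); thus T_s = 107.9·(1.266)^(1/4) = 114.5 K.

114 K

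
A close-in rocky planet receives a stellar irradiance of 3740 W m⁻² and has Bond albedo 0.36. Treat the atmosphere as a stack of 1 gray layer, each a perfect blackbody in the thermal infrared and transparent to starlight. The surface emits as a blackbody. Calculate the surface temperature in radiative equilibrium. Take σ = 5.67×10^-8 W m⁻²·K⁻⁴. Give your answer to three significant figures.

381 kelvin

The effective emission temperature is T_e = [S(1−α)/(4σ)]^¼ = 320.5 K.
For an N-layer opaque stack, T_s⁴ = (N+1)T_e⁴, hence T_s = (2)^(1/4)×320.5 K = 381.2 K.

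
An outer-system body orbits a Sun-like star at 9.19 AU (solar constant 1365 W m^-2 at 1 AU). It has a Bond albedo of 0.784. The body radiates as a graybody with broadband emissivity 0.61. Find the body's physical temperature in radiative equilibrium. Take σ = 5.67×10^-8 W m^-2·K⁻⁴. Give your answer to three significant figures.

Irradiance scales as 1/d², so S = 1365 W m^-2 × (1/9.19)² = 16.16 W m^-2.
Averaging over the sphere, the absorbed flux is S(1−α)/4 = 0.8728 W m^-2.
Equating to εσT⁴ with ε = 0.61: T = (0.8728/0.61σ)^(1/4) = 70.88 K.

70.9 kelvin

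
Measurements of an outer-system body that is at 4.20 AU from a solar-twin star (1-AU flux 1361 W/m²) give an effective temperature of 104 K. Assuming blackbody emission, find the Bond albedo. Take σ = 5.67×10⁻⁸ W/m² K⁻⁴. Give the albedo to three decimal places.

Irradiance scales as 1/d², so S = 1361 W/m² × (1/4.20)² = 77.15 W/m².
Energy balance: S(1−α)/4 = σT⁴, so 1−α = 4σT⁴/S.
4σT⁴ = 4·5.67×10⁻⁸·(104)⁴ = 26.53 W/m².
1−α = 26.53/77.15 = 0.3439, so α = 0.6561.

0.656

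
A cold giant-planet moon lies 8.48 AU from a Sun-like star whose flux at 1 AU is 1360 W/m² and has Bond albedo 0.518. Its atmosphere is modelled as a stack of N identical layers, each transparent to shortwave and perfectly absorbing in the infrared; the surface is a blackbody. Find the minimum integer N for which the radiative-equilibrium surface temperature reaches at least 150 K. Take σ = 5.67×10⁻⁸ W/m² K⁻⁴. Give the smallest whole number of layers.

12

Irradiance scales as 1/d², so S = 1360 W/m² × (1/8.48)² = 18.91 W/m².
The effective emission temperature is T_e = [S(1−α)/(4σ)]^¼ = 79.62 K.
T_s = (N+1)^(1/4)·T_e ≥ 150 K requires N+1 ≥ (T_s/T_e)⁴ = (150/79.62)⁴ = 12.595.
Rounding up, N = 12.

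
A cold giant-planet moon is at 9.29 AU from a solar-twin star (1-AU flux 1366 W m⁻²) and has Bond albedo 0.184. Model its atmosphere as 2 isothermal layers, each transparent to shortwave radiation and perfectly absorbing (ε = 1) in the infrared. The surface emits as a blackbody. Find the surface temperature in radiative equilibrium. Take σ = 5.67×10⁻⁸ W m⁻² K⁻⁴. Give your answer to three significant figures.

Irradiance scales as 1/d², so S = 1366 W m⁻² × (1/9.29)² = 15.83 W m⁻².
Top-of-atmosphere balance: σT_e⁴ = S(1−α)/4 = 3.229 W m⁻² → T_e = 86.87 K.
With N = 2 opaque layers, T_s = (N+1)^(1/4)·T_e = 3^(1/4)·86.87 = 114.3 K.

114 kelvin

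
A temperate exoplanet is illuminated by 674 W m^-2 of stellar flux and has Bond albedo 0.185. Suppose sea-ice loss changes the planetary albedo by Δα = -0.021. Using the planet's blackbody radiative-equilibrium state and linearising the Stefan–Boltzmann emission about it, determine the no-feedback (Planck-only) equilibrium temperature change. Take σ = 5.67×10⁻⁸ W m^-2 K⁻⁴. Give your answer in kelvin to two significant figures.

Reference equilibrium: T_e = [S(1−α)/(4σ)]^(1/4) = 221.8 K.
The change in absorbed flux is Δ[S(1−α)/4] = −SΔα/4 = 3.539 W m^-2.
Planck response: λ_P = 4σT_e³ = 4·5.67×10⁻⁸·(221.8)³ = 2.476 W m^-2/K.
So ΔT₀ = 3.539/2.476 = 1.43 K.

1.4 K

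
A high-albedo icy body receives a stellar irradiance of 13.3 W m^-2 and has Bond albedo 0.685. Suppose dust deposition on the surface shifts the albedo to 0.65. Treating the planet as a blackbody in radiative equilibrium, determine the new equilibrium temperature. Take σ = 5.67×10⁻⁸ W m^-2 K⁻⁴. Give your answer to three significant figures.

With the new albedo, S(1−α₂)/4 = 1.164 W m^-2, so T₂ = 67.31 K.

67.3 K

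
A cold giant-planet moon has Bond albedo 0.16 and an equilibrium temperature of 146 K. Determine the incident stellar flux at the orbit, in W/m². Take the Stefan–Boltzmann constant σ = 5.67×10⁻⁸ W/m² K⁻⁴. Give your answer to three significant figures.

Invert the energy balance for S: S = 4σT⁴/(1−α).
σT⁴ = 5.67×10⁻⁸·(146)⁴ = 25.76 W/m².
S = 4·25.76/0.84 = 122.7 W/m².

123 W/m²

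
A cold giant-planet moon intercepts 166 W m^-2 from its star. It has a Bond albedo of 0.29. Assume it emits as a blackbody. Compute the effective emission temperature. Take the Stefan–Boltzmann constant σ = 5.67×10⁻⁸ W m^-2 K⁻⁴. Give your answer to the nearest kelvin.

151 K

The planet absorbs (1−α)S over its disc πR² and re-emits over 4πR², so the mean absorbed flux is (1−0.29)·166.0/4 = 29.46 W m^-2.
Set σT⁴ = 29.46 → T = (29.46/σ)^(1/4) = 151.0 K.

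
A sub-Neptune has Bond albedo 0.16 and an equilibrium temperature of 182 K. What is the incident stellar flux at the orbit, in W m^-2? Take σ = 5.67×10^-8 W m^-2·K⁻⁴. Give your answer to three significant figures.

From S(1−α)/4 = σT⁴: S = 4σT⁴/(1−α).
σT⁴ = 5.67×10⁻⁸·(182)⁴ = 62.21 W m^-2.
S = 4·62.21/0.84 = 296.2 W m^-2.

296 W m^-2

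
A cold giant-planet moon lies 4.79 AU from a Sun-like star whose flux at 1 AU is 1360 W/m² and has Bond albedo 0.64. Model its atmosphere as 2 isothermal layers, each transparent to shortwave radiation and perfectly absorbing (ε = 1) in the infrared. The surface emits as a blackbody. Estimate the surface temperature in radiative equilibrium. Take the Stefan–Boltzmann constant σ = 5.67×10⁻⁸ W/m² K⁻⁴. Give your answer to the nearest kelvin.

By the inverse-square law, S = 1360/4.79² = 59.27 W/m².
OLR = S(1−α)/4 = 5.335 W/m²; the top layer radiates at T_e = 98.49 K.
With N = 2 opaque layers, T_s = (N+1)^(1/4)·T_e = 3^(1/4)·98.49 = 129.6 K.

130 K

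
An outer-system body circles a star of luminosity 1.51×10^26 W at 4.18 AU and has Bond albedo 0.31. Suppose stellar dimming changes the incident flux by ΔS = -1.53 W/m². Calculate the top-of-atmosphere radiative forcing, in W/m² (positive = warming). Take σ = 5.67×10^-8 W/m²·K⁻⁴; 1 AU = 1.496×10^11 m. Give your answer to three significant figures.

d = 4.18 × 1.496×10^11 m = 6.253×10^11 m.
Spreading L over a sphere of radius d: S = 1.51×10^26/(4π·6.25×10^11²) = 30.73 W/m².
Only a fraction (1−α) is absorbed and it's spread over 4πR², so ΔF = (1−α)ΔS/4 = -0.2639 W/m².

-0.264 W/m²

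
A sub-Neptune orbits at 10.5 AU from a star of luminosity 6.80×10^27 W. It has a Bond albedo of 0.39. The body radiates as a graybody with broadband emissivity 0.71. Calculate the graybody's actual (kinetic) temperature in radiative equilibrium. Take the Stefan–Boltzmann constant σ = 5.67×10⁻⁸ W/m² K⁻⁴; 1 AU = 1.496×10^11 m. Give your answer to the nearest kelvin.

170 K

d = 10.5 × 1.496×10^11 m = 1.571×10^12 m.
Flux at the orbit: S = L/(4πd²) = 6.80×10^27/(4π·(1.57×10^12)²) = 219.3 W/m².
Averaging over the sphere, the absorbed flux is S(1−α)/4 = 33.44 W/m².
Radiative balance εσT⁴ = 33.44 gives T = [33.44/(0.71·σ)]^(1/4) = 169.8 K.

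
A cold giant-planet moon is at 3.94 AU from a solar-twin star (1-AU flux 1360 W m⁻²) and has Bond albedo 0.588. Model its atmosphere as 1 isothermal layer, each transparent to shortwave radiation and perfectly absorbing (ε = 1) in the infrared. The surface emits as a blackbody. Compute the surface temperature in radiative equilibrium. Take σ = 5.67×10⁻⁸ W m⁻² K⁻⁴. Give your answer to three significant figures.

134 K

Flux at the orbit: S = 1360/(3.94)² = 87.61 W m⁻².
The effective emission temperature is T_e = [S(1−α)/(4σ)]^¼ = 112.3 K.
For an N-layer opaque stack, T_s⁴ = (N+1)T_e⁴, hence T_s = (2)^(1/4)×112.3 K = 133.6 K.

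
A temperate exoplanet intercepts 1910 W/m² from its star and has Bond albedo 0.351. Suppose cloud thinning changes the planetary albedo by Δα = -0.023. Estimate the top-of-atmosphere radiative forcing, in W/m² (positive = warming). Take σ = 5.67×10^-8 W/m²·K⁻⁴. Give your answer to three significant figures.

11.0 W/m²

TOA radiative forcing: ΔF = −S·Δα/4 = −1910·(-0.023)/4 = 10.98 W/m².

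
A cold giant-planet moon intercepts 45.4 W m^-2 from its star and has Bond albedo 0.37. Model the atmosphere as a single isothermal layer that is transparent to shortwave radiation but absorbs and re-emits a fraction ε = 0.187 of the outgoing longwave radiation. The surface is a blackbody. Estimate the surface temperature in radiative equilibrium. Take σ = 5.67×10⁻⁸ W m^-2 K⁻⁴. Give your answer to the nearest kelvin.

The planet radiates to space at T_e = [S(1−α)/(4σ)]^(1/4) = 106.0 K.
For a single slab of emissivity ε, T_s⁴ = 2T_e⁴/(2−ε); thus T_s = 106.0·(1.103)^(1/4) = 108.6 K.

109 K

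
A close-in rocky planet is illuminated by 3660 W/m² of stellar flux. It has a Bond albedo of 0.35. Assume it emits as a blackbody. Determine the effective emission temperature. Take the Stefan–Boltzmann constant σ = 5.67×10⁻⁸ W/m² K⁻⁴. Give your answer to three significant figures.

320 kelvin

The planet absorbs (1−α)S over its disc πR² and re-emits over 4πR², so the mean absorbed flux is (1−0.35)·3660/4 = 594.8 W/m².
In equilibrium σT⁴ equals this, so T = 320.0 K.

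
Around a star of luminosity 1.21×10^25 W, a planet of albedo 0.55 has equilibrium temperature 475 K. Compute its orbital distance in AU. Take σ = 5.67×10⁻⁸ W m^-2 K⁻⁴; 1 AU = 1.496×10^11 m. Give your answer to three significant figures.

The flux needed for this T is 4σT⁴/(1−0.55) = 25660 W m^-2.
S = L/(4πd²) → d = √(L/4πS) = √(1.21×10^25/(4π·25660)) = 6.126×10^9 m = 0.04095 AU.

0.0409 AU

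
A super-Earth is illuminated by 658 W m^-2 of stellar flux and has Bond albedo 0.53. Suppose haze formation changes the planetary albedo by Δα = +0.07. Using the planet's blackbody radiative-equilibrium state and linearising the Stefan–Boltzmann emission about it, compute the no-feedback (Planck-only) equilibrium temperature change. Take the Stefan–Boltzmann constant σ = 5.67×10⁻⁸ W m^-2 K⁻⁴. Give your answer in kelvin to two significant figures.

-7.2 kelvin

Reference equilibrium: T_e = [S(1−α)/(4σ)]^(1/4) = 192.2 K.
TOA radiative forcing: ΔF = −S·Δα/4 = −658.0·(+0.07)/4 = -11.52 W m^-2.
Linearising σT⁴ gives d(σT⁴)/dT = 4σT_e³ = 1.609 W m^-2 per K.
ΔT₀ = ΔF/λ_P = -11.52/1.609 = -7.16 K.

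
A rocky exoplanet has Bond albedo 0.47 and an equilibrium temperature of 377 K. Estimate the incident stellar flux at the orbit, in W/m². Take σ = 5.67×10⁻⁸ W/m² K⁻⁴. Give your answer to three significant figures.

8640 W/m²

From S(1−α)/4 = σT⁴: S = 4σT⁴/(1−α).
The emitted flux is σT⁴ = 1145 W/m².
So S = 4×1145/(1−0.47) = 8644 W/m².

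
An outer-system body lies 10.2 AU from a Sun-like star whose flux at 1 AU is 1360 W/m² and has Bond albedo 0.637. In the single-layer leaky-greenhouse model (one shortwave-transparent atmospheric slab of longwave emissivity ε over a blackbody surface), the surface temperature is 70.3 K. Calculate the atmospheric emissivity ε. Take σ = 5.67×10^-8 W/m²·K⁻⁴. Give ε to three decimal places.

0.287

Flux at the orbit: S = 1360/(10.2)² = 13.07 W/m².
TOA balance gives T_e = 67.63 K.
Since (2−ε)/2 = (T_e/T_s)⁴ = 0.8566, ε = 0.2868.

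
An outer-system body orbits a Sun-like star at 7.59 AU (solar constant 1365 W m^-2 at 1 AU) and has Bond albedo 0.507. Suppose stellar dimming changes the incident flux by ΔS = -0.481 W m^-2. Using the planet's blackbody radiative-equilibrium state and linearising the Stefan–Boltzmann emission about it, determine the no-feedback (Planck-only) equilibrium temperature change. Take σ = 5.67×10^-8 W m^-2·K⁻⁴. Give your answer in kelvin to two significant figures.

Irradiance scales as 1/d², so S = 1365 W m^-2 × (1/7.59)² = 23.69 W m^-2.
Unperturbed T_e = [23.69·(1−0.507)/(4σ)]^¼ = 84.72 K.
ΔF = Δ[S(1−α)]/4 = (1−0.507)·-0.481/4 = -0.05928 W m^-2.
The Planck feedback parameter is 4σT_e³ = 0.1379 W m^-2/K.
Hence the no-feedback warming is ΔF/(4σT_e³) = -0.430 K.

-0.43 K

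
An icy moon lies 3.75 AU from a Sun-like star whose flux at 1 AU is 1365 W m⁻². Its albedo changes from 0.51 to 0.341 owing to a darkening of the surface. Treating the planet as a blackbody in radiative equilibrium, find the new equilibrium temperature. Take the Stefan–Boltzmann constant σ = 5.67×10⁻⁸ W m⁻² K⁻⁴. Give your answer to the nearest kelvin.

Irradiance scales as 1/d², so S = 1365 W m⁻² × (1/3.75)² = 97.07 W m⁻².
With the new albedo, S(1−α₂)/4 = 15.99 W m⁻², so T₂ = 129.6 K.

130 kelvin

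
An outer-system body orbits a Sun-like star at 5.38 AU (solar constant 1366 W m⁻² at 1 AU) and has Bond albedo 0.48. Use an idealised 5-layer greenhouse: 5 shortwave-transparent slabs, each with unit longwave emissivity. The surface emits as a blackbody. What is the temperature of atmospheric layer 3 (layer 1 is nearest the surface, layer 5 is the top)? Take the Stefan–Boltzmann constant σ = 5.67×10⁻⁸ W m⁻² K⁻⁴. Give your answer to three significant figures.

Irradiance scales as 1/d², so S = 1366 W m⁻² × (1/5.38)² = 47.19 W m⁻².
Top-of-atmosphere balance: σT_e⁴ = S(1−α)/4 = 6.135 W m⁻² → T_e = 102.0 K.
Each opaque layer satisfies 2T_j⁴ = T_{j−1}⁴ + T_{j+1}⁴, giving T_k⁴ = (N+1−k)T_e⁴.
With k = 3: T_3 = (5+1−3)^¼·102.0 K = 134.2 K.

134 K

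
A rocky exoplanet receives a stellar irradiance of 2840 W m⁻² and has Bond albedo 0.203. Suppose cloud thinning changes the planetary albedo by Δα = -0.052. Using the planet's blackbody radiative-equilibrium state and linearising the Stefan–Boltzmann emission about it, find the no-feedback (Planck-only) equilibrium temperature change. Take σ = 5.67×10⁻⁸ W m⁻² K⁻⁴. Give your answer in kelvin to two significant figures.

Unperturbed T_e = [2840·(1−0.203)/(4σ)]^¼ = 316.1 K.
TOA radiative forcing: ΔF = −S·Δα/4 = −2840·(-0.052)/4 = 36.92 W m⁻².
Linearising σT⁴ gives d(σT⁴)/dT = 4σT_e³ = 7.161 W m⁻² per K.
So ΔT₀ = 36.92/7.161 = 5.16 K.

5.2 K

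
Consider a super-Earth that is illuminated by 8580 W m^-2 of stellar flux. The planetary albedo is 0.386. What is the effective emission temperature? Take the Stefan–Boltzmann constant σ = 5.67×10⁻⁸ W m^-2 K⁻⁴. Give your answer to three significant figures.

390 K

Absorbed flux (global mean): S(1−α)/4 = 8580·0.614/4 = 1317 W m^-2.
Balancing against σT⁴: T = (1317/5.67×10⁻⁸)^(1/4) = 390.4 K.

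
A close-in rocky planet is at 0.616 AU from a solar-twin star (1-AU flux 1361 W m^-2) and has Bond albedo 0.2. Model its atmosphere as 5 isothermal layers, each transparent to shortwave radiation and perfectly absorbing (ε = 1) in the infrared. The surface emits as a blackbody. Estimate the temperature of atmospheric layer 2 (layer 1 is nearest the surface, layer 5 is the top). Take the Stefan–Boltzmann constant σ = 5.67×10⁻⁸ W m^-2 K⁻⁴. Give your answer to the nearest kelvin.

474 K

By the inverse-square law, S = 1361/0.616² = 3587 W m^-2.
OLR = S(1−α)/4 = 717.3 W m^-2; the top layer radiates at T_e = 335.4 K.
The net upward flux σT_e⁴ is constant between every pair of levels, so T_k⁴ = (N+1−k)T_e⁴.
With k = 2: T_2 = (5+1−2)^¼·335.4 K = 474.3 K.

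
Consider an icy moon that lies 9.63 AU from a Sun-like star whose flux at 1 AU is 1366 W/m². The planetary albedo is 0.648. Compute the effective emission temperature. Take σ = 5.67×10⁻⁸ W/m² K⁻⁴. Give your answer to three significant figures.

69.1 K

Flux at the orbit: S = 1366/(9.63)² = 14.73 W/m².
The planet absorbs (1−α)S over its disc πR² and re-emits over 4πR², so the mean absorbed flux is (1−0.648)·14.73/4 = 1.296 W/m².
In equilibrium σT⁴ equals this, so T = 69.15 K.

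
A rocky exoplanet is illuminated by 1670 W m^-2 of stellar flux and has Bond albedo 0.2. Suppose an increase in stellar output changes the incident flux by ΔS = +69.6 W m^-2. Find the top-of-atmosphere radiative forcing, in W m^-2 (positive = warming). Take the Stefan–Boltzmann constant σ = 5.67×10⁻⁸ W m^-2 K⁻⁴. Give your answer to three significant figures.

Only a fraction (1−α) is absorbed and it's spread over 4πR², so ΔF = (1−α)ΔS/4 = 13.92 W m^-2.

13.9 W m^-2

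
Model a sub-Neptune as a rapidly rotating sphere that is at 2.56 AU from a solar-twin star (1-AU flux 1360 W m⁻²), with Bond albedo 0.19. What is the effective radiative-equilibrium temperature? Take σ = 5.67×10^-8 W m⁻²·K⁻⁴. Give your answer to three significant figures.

165 K

By the inverse-square law, S = 1360/2.56² = 207.5 W m⁻².
Absorbed flux (global mean): S(1−α)/4 = 207.5·0.81/4 = 42.02 W m⁻².
In equilibrium σT⁴ equals this, so T = 165.0 K.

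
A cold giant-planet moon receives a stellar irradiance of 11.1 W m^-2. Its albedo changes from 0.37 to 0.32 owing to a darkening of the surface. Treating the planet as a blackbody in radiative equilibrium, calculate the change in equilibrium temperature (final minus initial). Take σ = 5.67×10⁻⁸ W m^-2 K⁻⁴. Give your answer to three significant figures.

Before: T₁ = [11.10·0.63/(4σ)]^(1/4) = 74.52 K.
Final:   T₂ = [S(1−0.32)/(4σ)]^(1/4) = 75.95 K.
ΔT = T₂ − T₁ = 1.436 K.

1.44 K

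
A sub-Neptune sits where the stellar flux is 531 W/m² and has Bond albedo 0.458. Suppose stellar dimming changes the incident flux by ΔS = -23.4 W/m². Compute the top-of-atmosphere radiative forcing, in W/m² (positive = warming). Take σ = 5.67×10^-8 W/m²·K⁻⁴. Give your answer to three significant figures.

TOA radiative forcing: ΔF = (1−α)ΔS/4 = 0.542·(-23.4)/4 = -3.171 W/m².

-3.17 W/m²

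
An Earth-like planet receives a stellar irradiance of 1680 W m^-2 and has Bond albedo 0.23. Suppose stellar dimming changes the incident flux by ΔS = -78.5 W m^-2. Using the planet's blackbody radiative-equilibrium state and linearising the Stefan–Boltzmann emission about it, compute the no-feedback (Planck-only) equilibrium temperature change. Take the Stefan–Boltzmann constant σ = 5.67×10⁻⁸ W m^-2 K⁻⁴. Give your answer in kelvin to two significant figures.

-3.2 K

The baseline emission temperature is T_e = 274.8 K.
ΔF = Δ[S(1−α)]/4 = (1−0.23)·-78.5/4 = -15.11 W m^-2.
The Planck feedback parameter is 4σT_e³ = 4.707 W m^-2/K.
So ΔT₀ = -15.11/4.707 = -3.21 K.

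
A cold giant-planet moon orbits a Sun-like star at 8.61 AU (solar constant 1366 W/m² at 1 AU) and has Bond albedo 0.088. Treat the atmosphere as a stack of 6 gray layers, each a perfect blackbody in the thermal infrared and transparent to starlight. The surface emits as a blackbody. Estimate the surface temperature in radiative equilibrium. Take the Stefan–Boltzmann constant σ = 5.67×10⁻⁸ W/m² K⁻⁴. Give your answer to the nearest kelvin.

151 K

By the inverse-square law, S = 1366/8.61² = 18.43 W/m².
The effective emission temperature is T_e = [S(1−α)/(4σ)]^¼ = 92.78 K.
Layer-by-layer balance gives σT_s⁴ = (N+1)σT_e⁴, so T_s = 7^¼·92.78 = 150.9 K.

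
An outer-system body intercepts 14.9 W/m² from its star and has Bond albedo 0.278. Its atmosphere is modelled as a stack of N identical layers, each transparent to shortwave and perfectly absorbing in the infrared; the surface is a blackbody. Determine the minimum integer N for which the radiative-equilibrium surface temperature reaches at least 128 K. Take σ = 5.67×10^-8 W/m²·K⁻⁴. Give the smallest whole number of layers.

The effective emission temperature is T_e = [S(1−α)/(4σ)]^¼ = 82.99 K.
Since T_s⁴ = (N+1)T_e⁴, we need N ≥ (T_s/T_e)⁴ − 1 = 4.659.
The minimum whole number is N = 5.

5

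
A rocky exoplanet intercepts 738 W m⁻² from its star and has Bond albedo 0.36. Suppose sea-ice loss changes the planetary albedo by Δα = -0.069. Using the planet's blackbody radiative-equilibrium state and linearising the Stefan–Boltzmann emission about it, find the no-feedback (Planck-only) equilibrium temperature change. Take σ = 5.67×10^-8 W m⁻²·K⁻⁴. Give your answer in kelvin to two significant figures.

5.8 kelvin

Reference equilibrium: T_e = [S(1−α)/(4σ)]^(1/4) = 213.6 K.
The change in absorbed flux is Δ[S(1−α)/4] = −SΔα/4 = 12.73 W m⁻².
Planck response: λ_P = 4σT_e³ = 4·5.67×10⁻⁸·(213.6)³ = 2.211 W m⁻²/K.
ΔT₀ = ΔF/λ_P = 12.73/2.211 = 5.76 K.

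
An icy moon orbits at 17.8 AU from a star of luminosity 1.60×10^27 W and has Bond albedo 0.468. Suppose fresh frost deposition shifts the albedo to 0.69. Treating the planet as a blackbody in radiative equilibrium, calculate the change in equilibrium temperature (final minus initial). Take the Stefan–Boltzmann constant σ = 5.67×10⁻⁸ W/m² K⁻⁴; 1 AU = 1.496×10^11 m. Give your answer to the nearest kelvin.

-10 K

Orbital distance: d = 17.8 AU = 2.663×10^12 m.
Flux at the orbit: S = L/(4πd²) = 1.60×10^27/(4π·(2.66×10^12)²) = 17.96 W/m².
Before: T₁ = [17.96·0.532/(4σ)]^(1/4) = 80.56 K.
Final:   T₂ = [S(1−0.69)/(4σ)]^(1/4) = 70.39 K.
Change: 70.39 − 80.56 = -10.17 K.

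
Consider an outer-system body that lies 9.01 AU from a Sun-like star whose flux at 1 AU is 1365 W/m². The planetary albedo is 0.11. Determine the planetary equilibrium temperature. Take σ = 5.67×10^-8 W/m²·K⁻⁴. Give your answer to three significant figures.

90.1 K

By the inverse-square law, S = 1365/9.01² = 16.81 W/m².
Absorbed flux (global mean): S(1−α)/4 = 16.81·0.89/4 = 3.741 W/m².
Set σT⁴ = 3.741 → T = (3.741/σ)^(1/4) = 90.13 K.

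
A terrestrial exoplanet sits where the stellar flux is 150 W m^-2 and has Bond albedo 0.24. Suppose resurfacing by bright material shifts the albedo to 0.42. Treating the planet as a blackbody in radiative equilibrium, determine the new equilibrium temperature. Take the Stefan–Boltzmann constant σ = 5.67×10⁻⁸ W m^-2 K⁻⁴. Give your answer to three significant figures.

140 K

With the new albedo, S(1−α₂)/4 = 21.75 W m^-2, so T₂ = 139.9 K.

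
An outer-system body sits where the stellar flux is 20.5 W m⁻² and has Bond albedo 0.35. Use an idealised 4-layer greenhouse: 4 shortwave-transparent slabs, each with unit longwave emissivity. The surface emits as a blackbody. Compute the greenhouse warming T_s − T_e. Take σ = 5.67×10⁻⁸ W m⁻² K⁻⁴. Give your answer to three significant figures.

Top-of-atmosphere balance: σT_e⁴ = S(1−α)/4 = 3.331 W m⁻² → T_e = 87.55 K.
Surface: T_s = (5)^¼·T_e = 130.9 K.
Warming: T_s − T_e = 43.37 K.

43.4 kelvin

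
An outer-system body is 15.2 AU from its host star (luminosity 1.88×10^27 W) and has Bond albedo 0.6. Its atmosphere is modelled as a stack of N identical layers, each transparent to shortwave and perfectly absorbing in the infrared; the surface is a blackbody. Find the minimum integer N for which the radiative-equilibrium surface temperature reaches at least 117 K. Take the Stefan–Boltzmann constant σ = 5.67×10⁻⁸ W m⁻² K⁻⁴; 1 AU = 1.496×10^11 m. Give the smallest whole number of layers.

3

d = 15.2 × 1.496×10^11 m = 2.274×10^12 m.
Flux at the orbit: S = L/(4πd²) = 1.88×10^27/(4π·(2.27×10^12)²) = 28.93 W m⁻².
The effective emission temperature is T_e = [S(1−α)/(4σ)]^¼ = 84.52 K.
Since T_s⁴ = (N+1)T_e⁴, we need N ≥ (T_s/T_e)⁴ − 1 = 2.672.
So N ≥ 2.672; the smallest integer is N = 3.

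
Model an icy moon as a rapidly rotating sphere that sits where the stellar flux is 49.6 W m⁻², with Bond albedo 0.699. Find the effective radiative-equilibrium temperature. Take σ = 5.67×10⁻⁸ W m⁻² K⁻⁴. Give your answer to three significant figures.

Averaging over the sphere, the absorbed flux is S(1−α)/4 = 3.732 W m⁻².
Balancing against σT⁴: T = (3.732/5.67×10⁻⁸)^(1/4) = 90.07 K.

90.1 K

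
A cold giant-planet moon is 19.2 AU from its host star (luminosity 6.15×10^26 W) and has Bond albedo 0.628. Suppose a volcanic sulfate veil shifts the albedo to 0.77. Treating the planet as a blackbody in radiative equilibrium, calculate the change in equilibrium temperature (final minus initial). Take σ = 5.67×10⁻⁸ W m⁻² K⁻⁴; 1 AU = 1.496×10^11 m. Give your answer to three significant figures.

-6.33 kelvin

Orbital distance: d = 19.2 AU = 2.872×10^12 m.
S = L/(4πd²) = 5.932 W m⁻².
Initial: T₁ = [S(1−0.628)/(4σ)]^(1/4) = 55.85 K.
After:  T₂ = [5.932·0.23/(4σ)]^(1/4) = 49.52 K.
Change: 49.52 − 55.85 = -6.326 K.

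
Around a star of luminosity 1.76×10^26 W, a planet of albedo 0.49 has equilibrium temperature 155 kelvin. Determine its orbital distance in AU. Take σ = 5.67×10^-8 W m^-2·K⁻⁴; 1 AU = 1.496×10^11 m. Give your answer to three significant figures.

1.56 AU

The flux needed for this T is 4σT⁴/(1−0.49) = 256.7 W m^-2.
Then d = [L/(4πS)]^(1/2) = 2.336×10^11 m, i.e. 1.561 AU.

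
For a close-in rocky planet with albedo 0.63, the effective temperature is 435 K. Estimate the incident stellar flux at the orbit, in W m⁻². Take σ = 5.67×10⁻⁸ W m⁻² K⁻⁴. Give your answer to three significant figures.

From S(1−α)/4 = σT⁴: S = 4σT⁴/(1−α).
The emitted flux is σT⁴ = 2030 W m⁻².
S = 4·2030/0.37 = 21950 W m⁻².

21900 W m⁻²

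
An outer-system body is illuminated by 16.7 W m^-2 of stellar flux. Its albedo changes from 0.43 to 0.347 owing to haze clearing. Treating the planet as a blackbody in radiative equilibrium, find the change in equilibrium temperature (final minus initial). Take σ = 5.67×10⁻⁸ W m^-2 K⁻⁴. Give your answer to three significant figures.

2.78 kelvin

Before: T₁ = [16.70·0.57/(4σ)]^(1/4) = 80.49 K.
Final:   T₂ = [S(1−0.347)/(4σ)]^(1/4) = 83.27 K.
Change: 83.27 − 80.49 = 2.782 K.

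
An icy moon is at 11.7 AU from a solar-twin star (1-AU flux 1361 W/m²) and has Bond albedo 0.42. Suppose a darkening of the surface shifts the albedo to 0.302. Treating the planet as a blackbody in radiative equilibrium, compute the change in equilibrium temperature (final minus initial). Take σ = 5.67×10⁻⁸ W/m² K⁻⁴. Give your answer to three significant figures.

3.36 kelvin

Flux at the orbit: S = 1361/(11.7)² = 9.942 W/m².
Initial: T₁ = [S(1−0.42)/(4σ)]^(1/4) = 71.01 K.
Final:   T₂ = [S(1−0.302)/(4σ)]^(1/4) = 74.37 K.
Change: 74.37 − 71.01 = 3.365 K.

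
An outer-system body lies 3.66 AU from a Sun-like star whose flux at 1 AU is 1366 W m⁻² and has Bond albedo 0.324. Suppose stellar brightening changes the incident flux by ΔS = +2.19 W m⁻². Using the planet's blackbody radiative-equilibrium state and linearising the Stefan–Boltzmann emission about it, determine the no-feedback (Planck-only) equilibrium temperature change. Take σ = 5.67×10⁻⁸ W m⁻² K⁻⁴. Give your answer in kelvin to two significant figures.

0.71 K

By the inverse-square law, S = 1366/3.66² = 102.0 W m⁻².
Unperturbed T_e = [102.0·(1−0.324)/(4σ)]^¼ = 132.0 K.
Only a fraction (1−α) is absorbed and it's spread over 4πR², so ΔF = (1−α)ΔS/4 = 0.3701 W m⁻².
The Planck feedback parameter is 4σT_e³ = 0.5221 W m⁻²/K.
Hence the no-feedback warming is ΔF/(4σT_e³) = 0.709 K.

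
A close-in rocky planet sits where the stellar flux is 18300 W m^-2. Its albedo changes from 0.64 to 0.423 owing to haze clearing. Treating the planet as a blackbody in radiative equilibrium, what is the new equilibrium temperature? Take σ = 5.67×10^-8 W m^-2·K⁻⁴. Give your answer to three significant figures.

T₂ = [S(1−α₂)/(4σ)]^(1/4) = [18300·0.577/(4σ)]^(1/4) = 464.5 K.

465 K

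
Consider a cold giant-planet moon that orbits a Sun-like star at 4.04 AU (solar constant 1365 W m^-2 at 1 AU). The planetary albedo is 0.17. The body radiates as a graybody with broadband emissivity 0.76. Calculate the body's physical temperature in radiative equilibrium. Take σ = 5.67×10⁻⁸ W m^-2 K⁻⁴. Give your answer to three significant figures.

142 K

Irradiance scales as 1/d², so S = 1365 W m^-2 × (1/4.04)² = 83.63 W m^-2.
The planet absorbs (1−α)S over its disc πR² and re-emits over 4πR², so the mean absorbed flux is (1−0.17)·83.63/4 = 17.35 W m^-2.
Radiative balance εσT⁴ = 17.35 gives T = [17.35/(0.76·σ)]^(1/4) = 141.7 K.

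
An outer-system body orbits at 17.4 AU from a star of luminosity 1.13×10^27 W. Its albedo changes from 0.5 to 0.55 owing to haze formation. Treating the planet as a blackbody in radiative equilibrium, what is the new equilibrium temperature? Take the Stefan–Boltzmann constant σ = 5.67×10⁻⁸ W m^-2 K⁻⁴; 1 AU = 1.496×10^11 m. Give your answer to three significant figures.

71.6 kelvin

Orbital distance: d = 17.4 AU = 2.603×10^12 m.
Flux at the orbit: S = L/(4πd²) = 1.13×10^27/(4π·(2.60×10^12)²) = 13.27 W m^-2.
With the new albedo, S(1−α₂)/4 = 1.493 W m^-2, so T₂ = 71.63 K.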